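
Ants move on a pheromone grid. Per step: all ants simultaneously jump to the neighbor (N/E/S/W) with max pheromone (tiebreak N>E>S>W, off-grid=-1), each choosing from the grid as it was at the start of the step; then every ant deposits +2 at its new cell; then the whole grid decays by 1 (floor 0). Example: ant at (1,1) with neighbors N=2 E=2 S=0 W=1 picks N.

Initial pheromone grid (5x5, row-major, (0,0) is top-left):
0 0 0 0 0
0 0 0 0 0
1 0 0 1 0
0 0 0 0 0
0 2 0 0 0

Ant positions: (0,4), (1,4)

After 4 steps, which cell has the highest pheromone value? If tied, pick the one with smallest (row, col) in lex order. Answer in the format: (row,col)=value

Answer: (0,4)=4

Derivation:
Step 1: ant0:(0,4)->S->(1,4) | ant1:(1,4)->N->(0,4)
  grid max=1 at (0,4)
Step 2: ant0:(1,4)->N->(0,4) | ant1:(0,4)->S->(1,4)
  grid max=2 at (0,4)
Step 3: ant0:(0,4)->S->(1,4) | ant1:(1,4)->N->(0,4)
  grid max=3 at (0,4)
Step 4: ant0:(1,4)->N->(0,4) | ant1:(0,4)->S->(1,4)
  grid max=4 at (0,4)
Final grid:
  0 0 0 0 4
  0 0 0 0 4
  0 0 0 0 0
  0 0 0 0 0
  0 0 0 0 0
Max pheromone 4 at (0,4)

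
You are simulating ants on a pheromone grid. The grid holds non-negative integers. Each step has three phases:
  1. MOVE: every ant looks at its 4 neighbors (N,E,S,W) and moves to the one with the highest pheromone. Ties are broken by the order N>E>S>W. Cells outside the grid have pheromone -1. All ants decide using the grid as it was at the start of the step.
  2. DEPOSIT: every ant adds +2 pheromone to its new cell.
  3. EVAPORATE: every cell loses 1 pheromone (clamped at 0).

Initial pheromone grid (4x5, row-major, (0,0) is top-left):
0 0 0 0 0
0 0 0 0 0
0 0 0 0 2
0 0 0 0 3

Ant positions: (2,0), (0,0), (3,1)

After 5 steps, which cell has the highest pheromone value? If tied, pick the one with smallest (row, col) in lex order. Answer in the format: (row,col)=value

Answer: (0,1)=5

Derivation:
Step 1: ant0:(2,0)->N->(1,0) | ant1:(0,0)->E->(0,1) | ant2:(3,1)->N->(2,1)
  grid max=2 at (3,4)
Step 2: ant0:(1,0)->N->(0,0) | ant1:(0,1)->E->(0,2) | ant2:(2,1)->N->(1,1)
  grid max=1 at (0,0)
Step 3: ant0:(0,0)->E->(0,1) | ant1:(0,2)->E->(0,3) | ant2:(1,1)->N->(0,1)
  grid max=3 at (0,1)
Step 4: ant0:(0,1)->E->(0,2) | ant1:(0,3)->E->(0,4) | ant2:(0,1)->E->(0,2)
  grid max=3 at (0,2)
Step 5: ant0:(0,2)->W->(0,1) | ant1:(0,4)->S->(1,4) | ant2:(0,2)->W->(0,1)
  grid max=5 at (0,1)
Final grid:
  0 5 2 0 0
  0 0 0 0 1
  0 0 0 0 0
  0 0 0 0 0
Max pheromone 5 at (0,1)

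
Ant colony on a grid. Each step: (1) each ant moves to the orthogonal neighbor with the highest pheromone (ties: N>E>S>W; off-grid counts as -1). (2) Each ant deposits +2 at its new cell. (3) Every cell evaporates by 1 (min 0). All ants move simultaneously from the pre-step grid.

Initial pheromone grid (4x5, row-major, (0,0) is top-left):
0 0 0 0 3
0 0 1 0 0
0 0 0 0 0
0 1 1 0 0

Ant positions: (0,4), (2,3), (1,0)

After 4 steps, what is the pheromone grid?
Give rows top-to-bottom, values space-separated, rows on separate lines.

After step 1: ants at (1,4),(1,3),(0,0)
  1 0 0 0 2
  0 0 0 1 1
  0 0 0 0 0
  0 0 0 0 0
After step 2: ants at (0,4),(1,4),(0,1)
  0 1 0 0 3
  0 0 0 0 2
  0 0 0 0 0
  0 0 0 0 0
After step 3: ants at (1,4),(0,4),(0,2)
  0 0 1 0 4
  0 0 0 0 3
  0 0 0 0 0
  0 0 0 0 0
After step 4: ants at (0,4),(1,4),(0,3)
  0 0 0 1 5
  0 0 0 0 4
  0 0 0 0 0
  0 0 0 0 0

0 0 0 1 5
0 0 0 0 4
0 0 0 0 0
0 0 0 0 0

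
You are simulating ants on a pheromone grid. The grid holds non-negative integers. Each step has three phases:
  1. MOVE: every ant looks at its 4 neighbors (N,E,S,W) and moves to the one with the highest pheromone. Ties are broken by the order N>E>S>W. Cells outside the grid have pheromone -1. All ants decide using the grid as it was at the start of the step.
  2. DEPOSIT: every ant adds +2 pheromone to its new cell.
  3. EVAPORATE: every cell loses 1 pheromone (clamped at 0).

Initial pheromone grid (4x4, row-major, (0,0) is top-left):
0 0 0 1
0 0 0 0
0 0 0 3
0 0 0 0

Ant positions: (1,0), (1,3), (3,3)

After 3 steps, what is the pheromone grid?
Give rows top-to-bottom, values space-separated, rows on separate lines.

After step 1: ants at (0,0),(2,3),(2,3)
  1 0 0 0
  0 0 0 0
  0 0 0 6
  0 0 0 0
After step 2: ants at (0,1),(1,3),(1,3)
  0 1 0 0
  0 0 0 3
  0 0 0 5
  0 0 0 0
After step 3: ants at (0,2),(2,3),(2,3)
  0 0 1 0
  0 0 0 2
  0 0 0 8
  0 0 0 0

0 0 1 0
0 0 0 2
0 0 0 8
0 0 0 0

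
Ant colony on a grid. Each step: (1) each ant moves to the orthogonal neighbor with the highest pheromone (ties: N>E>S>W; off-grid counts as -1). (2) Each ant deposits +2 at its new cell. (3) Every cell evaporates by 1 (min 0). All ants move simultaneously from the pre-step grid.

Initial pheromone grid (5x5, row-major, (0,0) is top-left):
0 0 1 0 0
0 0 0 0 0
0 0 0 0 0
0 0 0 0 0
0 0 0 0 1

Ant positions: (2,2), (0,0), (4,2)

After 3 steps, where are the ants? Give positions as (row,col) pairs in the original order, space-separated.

Step 1: ant0:(2,2)->N->(1,2) | ant1:(0,0)->E->(0,1) | ant2:(4,2)->N->(3,2)
  grid max=1 at (0,1)
Step 2: ant0:(1,2)->N->(0,2) | ant1:(0,1)->E->(0,2) | ant2:(3,2)->N->(2,2)
  grid max=3 at (0,2)
Step 3: ant0:(0,2)->E->(0,3) | ant1:(0,2)->E->(0,3) | ant2:(2,2)->N->(1,2)
  grid max=3 at (0,3)

(0,3) (0,3) (1,2)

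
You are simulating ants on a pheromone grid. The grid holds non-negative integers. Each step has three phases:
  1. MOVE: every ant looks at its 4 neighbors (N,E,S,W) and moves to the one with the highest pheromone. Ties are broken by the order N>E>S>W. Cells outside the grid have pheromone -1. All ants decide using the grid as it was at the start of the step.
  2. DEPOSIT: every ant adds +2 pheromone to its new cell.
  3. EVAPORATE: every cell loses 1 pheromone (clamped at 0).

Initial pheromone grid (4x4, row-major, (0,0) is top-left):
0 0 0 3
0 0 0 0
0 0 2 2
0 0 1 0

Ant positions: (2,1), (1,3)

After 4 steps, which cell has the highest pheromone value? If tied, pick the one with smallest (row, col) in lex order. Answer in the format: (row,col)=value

Step 1: ant0:(2,1)->E->(2,2) | ant1:(1,3)->N->(0,3)
  grid max=4 at (0,3)
Step 2: ant0:(2,2)->E->(2,3) | ant1:(0,3)->S->(1,3)
  grid max=3 at (0,3)
Step 3: ant0:(2,3)->W->(2,2) | ant1:(1,3)->N->(0,3)
  grid max=4 at (0,3)
Step 4: ant0:(2,2)->E->(2,3) | ant1:(0,3)->S->(1,3)
  grid max=3 at (0,3)
Final grid:
  0 0 0 3
  0 0 0 1
  0 0 2 2
  0 0 0 0
Max pheromone 3 at (0,3)

Answer: (0,3)=3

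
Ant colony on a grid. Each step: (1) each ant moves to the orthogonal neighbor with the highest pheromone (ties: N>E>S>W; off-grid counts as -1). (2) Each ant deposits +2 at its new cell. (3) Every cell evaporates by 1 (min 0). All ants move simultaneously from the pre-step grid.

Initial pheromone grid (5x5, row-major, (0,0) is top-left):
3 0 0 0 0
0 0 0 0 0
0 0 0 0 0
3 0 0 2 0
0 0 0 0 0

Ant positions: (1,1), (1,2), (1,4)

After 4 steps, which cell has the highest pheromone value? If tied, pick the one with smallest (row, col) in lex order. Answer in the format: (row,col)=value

Answer: (0,0)=5

Derivation:
Step 1: ant0:(1,1)->N->(0,1) | ant1:(1,2)->N->(0,2) | ant2:(1,4)->N->(0,4)
  grid max=2 at (0,0)
Step 2: ant0:(0,1)->W->(0,0) | ant1:(0,2)->W->(0,1) | ant2:(0,4)->S->(1,4)
  grid max=3 at (0,0)
Step 3: ant0:(0,0)->E->(0,1) | ant1:(0,1)->W->(0,0) | ant2:(1,4)->N->(0,4)
  grid max=4 at (0,0)
Step 4: ant0:(0,1)->W->(0,0) | ant1:(0,0)->E->(0,1) | ant2:(0,4)->S->(1,4)
  grid max=5 at (0,0)
Final grid:
  5 4 0 0 0
  0 0 0 0 1
  0 0 0 0 0
  0 0 0 0 0
  0 0 0 0 0
Max pheromone 5 at (0,0)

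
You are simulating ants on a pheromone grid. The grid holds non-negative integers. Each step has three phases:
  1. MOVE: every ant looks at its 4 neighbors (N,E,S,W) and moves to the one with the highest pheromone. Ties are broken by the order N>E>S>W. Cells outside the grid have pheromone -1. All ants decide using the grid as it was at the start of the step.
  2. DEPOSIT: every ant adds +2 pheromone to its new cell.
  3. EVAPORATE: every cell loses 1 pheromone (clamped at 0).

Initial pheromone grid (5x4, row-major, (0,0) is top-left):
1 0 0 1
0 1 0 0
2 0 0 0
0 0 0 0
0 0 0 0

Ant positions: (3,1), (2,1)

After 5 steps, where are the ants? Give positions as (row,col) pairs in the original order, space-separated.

Step 1: ant0:(3,1)->N->(2,1) | ant1:(2,1)->W->(2,0)
  grid max=3 at (2,0)
Step 2: ant0:(2,1)->W->(2,0) | ant1:(2,0)->E->(2,1)
  grid max=4 at (2,0)
Step 3: ant0:(2,0)->E->(2,1) | ant1:(2,1)->W->(2,0)
  grid max=5 at (2,0)
Step 4: ant0:(2,1)->W->(2,0) | ant1:(2,0)->E->(2,1)
  grid max=6 at (2,0)
Step 5: ant0:(2,0)->E->(2,1) | ant1:(2,1)->W->(2,0)
  grid max=7 at (2,0)

(2,1) (2,0)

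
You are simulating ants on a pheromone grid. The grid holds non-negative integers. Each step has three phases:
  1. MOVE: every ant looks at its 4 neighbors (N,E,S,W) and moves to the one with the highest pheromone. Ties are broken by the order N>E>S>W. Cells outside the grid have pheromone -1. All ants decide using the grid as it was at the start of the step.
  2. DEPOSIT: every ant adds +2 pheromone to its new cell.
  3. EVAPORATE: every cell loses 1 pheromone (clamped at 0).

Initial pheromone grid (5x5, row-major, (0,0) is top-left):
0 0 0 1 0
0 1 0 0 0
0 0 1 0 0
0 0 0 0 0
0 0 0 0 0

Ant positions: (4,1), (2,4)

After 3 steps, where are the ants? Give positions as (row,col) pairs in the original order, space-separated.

Step 1: ant0:(4,1)->N->(3,1) | ant1:(2,4)->N->(1,4)
  grid max=1 at (1,4)
Step 2: ant0:(3,1)->N->(2,1) | ant1:(1,4)->N->(0,4)
  grid max=1 at (0,4)
Step 3: ant0:(2,1)->N->(1,1) | ant1:(0,4)->S->(1,4)
  grid max=1 at (1,1)

(1,1) (1,4)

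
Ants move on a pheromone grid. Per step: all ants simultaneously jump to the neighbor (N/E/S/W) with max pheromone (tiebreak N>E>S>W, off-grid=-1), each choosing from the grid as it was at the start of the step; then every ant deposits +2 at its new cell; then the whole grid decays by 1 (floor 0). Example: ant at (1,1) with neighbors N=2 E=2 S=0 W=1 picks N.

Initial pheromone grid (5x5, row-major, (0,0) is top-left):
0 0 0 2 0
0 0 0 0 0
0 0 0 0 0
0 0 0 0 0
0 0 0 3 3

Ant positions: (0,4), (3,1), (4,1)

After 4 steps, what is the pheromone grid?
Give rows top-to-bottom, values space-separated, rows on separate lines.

After step 1: ants at (0,3),(2,1),(3,1)
  0 0 0 3 0
  0 0 0 0 0
  0 1 0 0 0
  0 1 0 0 0
  0 0 0 2 2
After step 2: ants at (0,4),(3,1),(2,1)
  0 0 0 2 1
  0 0 0 0 0
  0 2 0 0 0
  0 2 0 0 0
  0 0 0 1 1
After step 3: ants at (0,3),(2,1),(3,1)
  0 0 0 3 0
  0 0 0 0 0
  0 3 0 0 0
  0 3 0 0 0
  0 0 0 0 0
After step 4: ants at (0,4),(3,1),(2,1)
  0 0 0 2 1
  0 0 0 0 0
  0 4 0 0 0
  0 4 0 0 0
  0 0 0 0 0

0 0 0 2 1
0 0 0 0 0
0 4 0 0 0
0 4 0 0 0
0 0 0 0 0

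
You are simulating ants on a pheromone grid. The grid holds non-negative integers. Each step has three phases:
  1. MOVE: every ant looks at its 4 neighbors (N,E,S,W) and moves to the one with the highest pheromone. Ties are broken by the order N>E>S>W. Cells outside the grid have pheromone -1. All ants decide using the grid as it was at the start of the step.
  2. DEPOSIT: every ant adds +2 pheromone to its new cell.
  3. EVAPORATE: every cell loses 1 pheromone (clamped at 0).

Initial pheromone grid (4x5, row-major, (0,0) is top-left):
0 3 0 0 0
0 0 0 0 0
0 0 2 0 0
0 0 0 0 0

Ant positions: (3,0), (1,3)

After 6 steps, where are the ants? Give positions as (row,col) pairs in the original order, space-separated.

Step 1: ant0:(3,0)->N->(2,0) | ant1:(1,3)->N->(0,3)
  grid max=2 at (0,1)
Step 2: ant0:(2,0)->N->(1,0) | ant1:(0,3)->E->(0,4)
  grid max=1 at (0,1)
Step 3: ant0:(1,0)->N->(0,0) | ant1:(0,4)->S->(1,4)
  grid max=1 at (0,0)
Step 4: ant0:(0,0)->E->(0,1) | ant1:(1,4)->N->(0,4)
  grid max=1 at (0,1)
Step 5: ant0:(0,1)->E->(0,2) | ant1:(0,4)->S->(1,4)
  grid max=1 at (0,2)
Step 6: ant0:(0,2)->E->(0,3) | ant1:(1,4)->N->(0,4)
  grid max=1 at (0,3)

(0,3) (0,4)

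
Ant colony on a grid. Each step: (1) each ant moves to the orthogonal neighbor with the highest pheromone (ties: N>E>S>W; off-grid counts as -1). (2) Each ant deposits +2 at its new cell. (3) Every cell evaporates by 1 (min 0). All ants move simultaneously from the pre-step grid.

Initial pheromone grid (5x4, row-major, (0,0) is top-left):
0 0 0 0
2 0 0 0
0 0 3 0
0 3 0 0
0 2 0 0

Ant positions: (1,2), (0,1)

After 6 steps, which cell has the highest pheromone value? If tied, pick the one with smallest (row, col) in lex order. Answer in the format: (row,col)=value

Step 1: ant0:(1,2)->S->(2,2) | ant1:(0,1)->E->(0,2)
  grid max=4 at (2,2)
Step 2: ant0:(2,2)->N->(1,2) | ant1:(0,2)->E->(0,3)
  grid max=3 at (2,2)
Step 3: ant0:(1,2)->S->(2,2) | ant1:(0,3)->S->(1,3)
  grid max=4 at (2,2)
Step 4: ant0:(2,2)->N->(1,2) | ant1:(1,3)->N->(0,3)
  grid max=3 at (2,2)
Step 5: ant0:(1,2)->S->(2,2) | ant1:(0,3)->S->(1,3)
  grid max=4 at (2,2)
Step 6: ant0:(2,2)->N->(1,2) | ant1:(1,3)->N->(0,3)
  grid max=3 at (2,2)
Final grid:
  0 0 0 1
  0 0 1 0
  0 0 3 0
  0 0 0 0
  0 0 0 0
Max pheromone 3 at (2,2)

Answer: (2,2)=3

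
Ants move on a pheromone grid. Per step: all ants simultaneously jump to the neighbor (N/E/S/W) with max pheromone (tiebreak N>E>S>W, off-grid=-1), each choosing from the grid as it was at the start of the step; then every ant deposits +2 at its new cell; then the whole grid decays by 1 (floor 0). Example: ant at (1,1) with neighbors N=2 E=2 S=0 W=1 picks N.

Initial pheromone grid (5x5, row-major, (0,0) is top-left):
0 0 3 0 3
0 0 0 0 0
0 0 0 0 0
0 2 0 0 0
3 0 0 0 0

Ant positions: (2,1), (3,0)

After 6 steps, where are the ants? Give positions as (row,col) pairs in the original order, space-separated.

Step 1: ant0:(2,1)->S->(3,1) | ant1:(3,0)->S->(4,0)
  grid max=4 at (4,0)
Step 2: ant0:(3,1)->N->(2,1) | ant1:(4,0)->N->(3,0)
  grid max=3 at (4,0)
Step 3: ant0:(2,1)->S->(3,1) | ant1:(3,0)->S->(4,0)
  grid max=4 at (4,0)
Step 4: ant0:(3,1)->N->(2,1) | ant1:(4,0)->N->(3,0)
  grid max=3 at (4,0)
Step 5: ant0:(2,1)->S->(3,1) | ant1:(3,0)->S->(4,0)
  grid max=4 at (4,0)
Step 6: ant0:(3,1)->N->(2,1) | ant1:(4,0)->N->(3,0)
  grid max=3 at (4,0)

(2,1) (3,0)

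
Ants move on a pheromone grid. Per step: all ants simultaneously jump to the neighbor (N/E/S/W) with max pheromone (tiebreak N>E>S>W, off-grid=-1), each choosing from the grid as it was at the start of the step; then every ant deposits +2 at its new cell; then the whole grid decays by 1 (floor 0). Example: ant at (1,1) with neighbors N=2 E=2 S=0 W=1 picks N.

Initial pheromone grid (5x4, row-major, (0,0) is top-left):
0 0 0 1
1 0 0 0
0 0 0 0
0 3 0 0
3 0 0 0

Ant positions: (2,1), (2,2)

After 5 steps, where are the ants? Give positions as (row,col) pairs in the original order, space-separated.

Step 1: ant0:(2,1)->S->(3,1) | ant1:(2,2)->N->(1,2)
  grid max=4 at (3,1)
Step 2: ant0:(3,1)->N->(2,1) | ant1:(1,2)->N->(0,2)
  grid max=3 at (3,1)
Step 3: ant0:(2,1)->S->(3,1) | ant1:(0,2)->E->(0,3)
  grid max=4 at (3,1)
Step 4: ant0:(3,1)->N->(2,1) | ant1:(0,3)->S->(1,3)
  grid max=3 at (3,1)
Step 5: ant0:(2,1)->S->(3,1) | ant1:(1,3)->N->(0,3)
  grid max=4 at (3,1)

(3,1) (0,3)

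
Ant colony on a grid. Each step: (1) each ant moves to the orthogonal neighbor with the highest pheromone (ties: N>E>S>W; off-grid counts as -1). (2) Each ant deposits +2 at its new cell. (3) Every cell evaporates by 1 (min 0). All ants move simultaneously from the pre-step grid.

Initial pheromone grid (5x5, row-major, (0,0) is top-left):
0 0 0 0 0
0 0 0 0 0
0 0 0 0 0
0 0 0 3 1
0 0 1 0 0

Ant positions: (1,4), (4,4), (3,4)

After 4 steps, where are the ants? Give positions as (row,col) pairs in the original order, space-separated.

Step 1: ant0:(1,4)->N->(0,4) | ant1:(4,4)->N->(3,4) | ant2:(3,4)->W->(3,3)
  grid max=4 at (3,3)
Step 2: ant0:(0,4)->S->(1,4) | ant1:(3,4)->W->(3,3) | ant2:(3,3)->E->(3,4)
  grid max=5 at (3,3)
Step 3: ant0:(1,4)->N->(0,4) | ant1:(3,3)->E->(3,4) | ant2:(3,4)->W->(3,3)
  grid max=6 at (3,3)
Step 4: ant0:(0,4)->S->(1,4) | ant1:(3,4)->W->(3,3) | ant2:(3,3)->E->(3,4)
  grid max=7 at (3,3)

(1,4) (3,3) (3,4)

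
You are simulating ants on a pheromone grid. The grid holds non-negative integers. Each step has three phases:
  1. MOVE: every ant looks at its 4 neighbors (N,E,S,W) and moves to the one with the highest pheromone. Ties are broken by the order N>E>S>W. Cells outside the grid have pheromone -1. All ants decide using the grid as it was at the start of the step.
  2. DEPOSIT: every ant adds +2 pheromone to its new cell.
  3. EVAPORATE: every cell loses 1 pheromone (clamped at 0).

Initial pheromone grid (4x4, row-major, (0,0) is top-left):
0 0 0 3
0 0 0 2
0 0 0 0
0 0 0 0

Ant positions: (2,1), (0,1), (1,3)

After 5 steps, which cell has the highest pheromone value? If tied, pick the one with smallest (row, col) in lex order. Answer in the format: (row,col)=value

Answer: (0,3)=10

Derivation:
Step 1: ant0:(2,1)->N->(1,1) | ant1:(0,1)->E->(0,2) | ant2:(1,3)->N->(0,3)
  grid max=4 at (0,3)
Step 2: ant0:(1,1)->N->(0,1) | ant1:(0,2)->E->(0,3) | ant2:(0,3)->S->(1,3)
  grid max=5 at (0,3)
Step 3: ant0:(0,1)->E->(0,2) | ant1:(0,3)->S->(1,3) | ant2:(1,3)->N->(0,3)
  grid max=6 at (0,3)
Step 4: ant0:(0,2)->E->(0,3) | ant1:(1,3)->N->(0,3) | ant2:(0,3)->S->(1,3)
  grid max=9 at (0,3)
Step 5: ant0:(0,3)->S->(1,3) | ant1:(0,3)->S->(1,3) | ant2:(1,3)->N->(0,3)
  grid max=10 at (0,3)
Final grid:
  0 0 0 10
  0 0 0 7
  0 0 0 0
  0 0 0 0
Max pheromone 10 at (0,3)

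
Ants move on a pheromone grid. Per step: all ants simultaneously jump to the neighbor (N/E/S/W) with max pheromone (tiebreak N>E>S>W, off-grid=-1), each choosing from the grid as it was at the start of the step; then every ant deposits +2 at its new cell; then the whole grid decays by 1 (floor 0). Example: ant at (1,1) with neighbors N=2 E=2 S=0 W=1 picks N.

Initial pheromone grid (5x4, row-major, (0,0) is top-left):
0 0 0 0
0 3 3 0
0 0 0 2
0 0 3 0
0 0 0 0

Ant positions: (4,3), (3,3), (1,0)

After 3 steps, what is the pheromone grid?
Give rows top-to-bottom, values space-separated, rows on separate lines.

After step 1: ants at (3,3),(3,2),(1,1)
  0 0 0 0
  0 4 2 0
  0 0 0 1
  0 0 4 1
  0 0 0 0
After step 2: ants at (3,2),(3,3),(1,2)
  0 0 0 0
  0 3 3 0
  0 0 0 0
  0 0 5 2
  0 0 0 0
After step 3: ants at (3,3),(3,2),(1,1)
  0 0 0 0
  0 4 2 0
  0 0 0 0
  0 0 6 3
  0 0 0 0

0 0 0 0
0 4 2 0
0 0 0 0
0 0 6 3
0 0 0 0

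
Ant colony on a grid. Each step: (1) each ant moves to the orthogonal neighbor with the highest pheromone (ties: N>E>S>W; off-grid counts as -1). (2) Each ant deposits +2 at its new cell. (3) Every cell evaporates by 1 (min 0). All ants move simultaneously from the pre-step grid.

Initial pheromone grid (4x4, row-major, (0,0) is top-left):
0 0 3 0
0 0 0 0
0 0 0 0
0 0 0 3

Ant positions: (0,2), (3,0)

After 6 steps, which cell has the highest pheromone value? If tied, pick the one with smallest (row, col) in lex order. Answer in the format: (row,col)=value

Step 1: ant0:(0,2)->E->(0,3) | ant1:(3,0)->N->(2,0)
  grid max=2 at (0,2)
Step 2: ant0:(0,3)->W->(0,2) | ant1:(2,0)->N->(1,0)
  grid max=3 at (0,2)
Step 3: ant0:(0,2)->E->(0,3) | ant1:(1,0)->N->(0,0)
  grid max=2 at (0,2)
Step 4: ant0:(0,3)->W->(0,2) | ant1:(0,0)->E->(0,1)
  grid max=3 at (0,2)
Step 5: ant0:(0,2)->W->(0,1) | ant1:(0,1)->E->(0,2)
  grid max=4 at (0,2)
Step 6: ant0:(0,1)->E->(0,2) | ant1:(0,2)->W->(0,1)
  grid max=5 at (0,2)
Final grid:
  0 3 5 0
  0 0 0 0
  0 0 0 0
  0 0 0 0
Max pheromone 5 at (0,2)

Answer: (0,2)=5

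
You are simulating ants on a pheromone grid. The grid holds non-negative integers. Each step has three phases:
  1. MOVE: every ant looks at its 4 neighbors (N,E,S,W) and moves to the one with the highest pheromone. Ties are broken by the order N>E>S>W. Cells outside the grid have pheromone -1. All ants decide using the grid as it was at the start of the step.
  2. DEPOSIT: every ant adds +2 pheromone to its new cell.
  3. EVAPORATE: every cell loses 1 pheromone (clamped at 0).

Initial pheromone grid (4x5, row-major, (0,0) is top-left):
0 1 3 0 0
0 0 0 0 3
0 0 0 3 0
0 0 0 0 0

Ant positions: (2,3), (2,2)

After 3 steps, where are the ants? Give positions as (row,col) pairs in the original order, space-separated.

Step 1: ant0:(2,3)->N->(1,3) | ant1:(2,2)->E->(2,3)
  grid max=4 at (2,3)
Step 2: ant0:(1,3)->S->(2,3) | ant1:(2,3)->N->(1,3)
  grid max=5 at (2,3)
Step 3: ant0:(2,3)->N->(1,3) | ant1:(1,3)->S->(2,3)
  grid max=6 at (2,3)

(1,3) (2,3)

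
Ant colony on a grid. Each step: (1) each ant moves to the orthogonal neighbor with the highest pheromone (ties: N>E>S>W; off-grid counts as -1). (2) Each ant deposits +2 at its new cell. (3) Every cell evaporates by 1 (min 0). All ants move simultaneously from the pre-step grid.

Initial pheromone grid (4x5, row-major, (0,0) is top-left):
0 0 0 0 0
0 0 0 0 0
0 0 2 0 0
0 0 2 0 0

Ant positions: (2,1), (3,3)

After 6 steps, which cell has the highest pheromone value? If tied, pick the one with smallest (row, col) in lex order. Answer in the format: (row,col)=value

Step 1: ant0:(2,1)->E->(2,2) | ant1:(3,3)->W->(3,2)
  grid max=3 at (2,2)
Step 2: ant0:(2,2)->S->(3,2) | ant1:(3,2)->N->(2,2)
  grid max=4 at (2,2)
Step 3: ant0:(3,2)->N->(2,2) | ant1:(2,2)->S->(3,2)
  grid max=5 at (2,2)
Step 4: ant0:(2,2)->S->(3,2) | ant1:(3,2)->N->(2,2)
  grid max=6 at (2,2)
Step 5: ant0:(3,2)->N->(2,2) | ant1:(2,2)->S->(3,2)
  grid max=7 at (2,2)
Step 6: ant0:(2,2)->S->(3,2) | ant1:(3,2)->N->(2,2)
  grid max=8 at (2,2)
Final grid:
  0 0 0 0 0
  0 0 0 0 0
  0 0 8 0 0
  0 0 8 0 0
Max pheromone 8 at (2,2)

Answer: (2,2)=8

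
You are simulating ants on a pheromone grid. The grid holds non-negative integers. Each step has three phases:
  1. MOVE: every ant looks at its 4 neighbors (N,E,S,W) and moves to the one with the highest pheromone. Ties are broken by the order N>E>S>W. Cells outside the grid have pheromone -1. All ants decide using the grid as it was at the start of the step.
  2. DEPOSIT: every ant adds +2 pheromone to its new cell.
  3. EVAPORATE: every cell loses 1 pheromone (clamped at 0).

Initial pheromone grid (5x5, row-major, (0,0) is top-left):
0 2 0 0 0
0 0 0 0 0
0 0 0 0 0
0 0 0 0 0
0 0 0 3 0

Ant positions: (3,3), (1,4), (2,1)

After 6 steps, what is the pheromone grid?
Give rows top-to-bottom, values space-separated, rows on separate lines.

After step 1: ants at (4,3),(0,4),(1,1)
  0 1 0 0 1
  0 1 0 0 0
  0 0 0 0 0
  0 0 0 0 0
  0 0 0 4 0
After step 2: ants at (3,3),(1,4),(0,1)
  0 2 0 0 0
  0 0 0 0 1
  0 0 0 0 0
  0 0 0 1 0
  0 0 0 3 0
After step 3: ants at (4,3),(0,4),(0,2)
  0 1 1 0 1
  0 0 0 0 0
  0 0 0 0 0
  0 0 0 0 0
  0 0 0 4 0
After step 4: ants at (3,3),(1,4),(0,1)
  0 2 0 0 0
  0 0 0 0 1
  0 0 0 0 0
  0 0 0 1 0
  0 0 0 3 0
After step 5: ants at (4,3),(0,4),(0,2)
  0 1 1 0 1
  0 0 0 0 0
  0 0 0 0 0
  0 0 0 0 0
  0 0 0 4 0
After step 6: ants at (3,3),(1,4),(0,1)
  0 2 0 0 0
  0 0 0 0 1
  0 0 0 0 0
  0 0 0 1 0
  0 0 0 3 0

0 2 0 0 0
0 0 0 0 1
0 0 0 0 0
0 0 0 1 0
0 0 0 3 0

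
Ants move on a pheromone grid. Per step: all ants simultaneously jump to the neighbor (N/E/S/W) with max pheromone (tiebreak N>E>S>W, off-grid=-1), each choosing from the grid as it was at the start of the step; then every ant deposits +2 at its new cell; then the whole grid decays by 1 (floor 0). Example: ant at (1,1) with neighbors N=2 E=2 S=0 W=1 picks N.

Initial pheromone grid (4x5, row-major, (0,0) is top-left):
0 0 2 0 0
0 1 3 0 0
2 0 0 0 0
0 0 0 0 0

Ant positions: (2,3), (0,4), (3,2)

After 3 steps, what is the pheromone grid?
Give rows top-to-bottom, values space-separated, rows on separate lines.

After step 1: ants at (1,3),(1,4),(2,2)
  0 0 1 0 0
  0 0 2 1 1
  1 0 1 0 0
  0 0 0 0 0
After step 2: ants at (1,2),(1,3),(1,2)
  0 0 0 0 0
  0 0 5 2 0
  0 0 0 0 0
  0 0 0 0 0
After step 3: ants at (1,3),(1,2),(1,3)
  0 0 0 0 0
  0 0 6 5 0
  0 0 0 0 0
  0 0 0 0 0

0 0 0 0 0
0 0 6 5 0
0 0 0 0 0
0 0 0 0 0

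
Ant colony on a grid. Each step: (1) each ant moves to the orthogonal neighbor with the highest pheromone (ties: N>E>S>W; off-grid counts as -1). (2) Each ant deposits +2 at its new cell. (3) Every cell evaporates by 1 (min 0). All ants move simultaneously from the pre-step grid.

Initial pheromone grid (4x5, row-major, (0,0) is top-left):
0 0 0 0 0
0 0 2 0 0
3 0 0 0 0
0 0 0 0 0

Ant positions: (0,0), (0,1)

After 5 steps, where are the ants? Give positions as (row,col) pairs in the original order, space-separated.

Step 1: ant0:(0,0)->E->(0,1) | ant1:(0,1)->E->(0,2)
  grid max=2 at (2,0)
Step 2: ant0:(0,1)->E->(0,2) | ant1:(0,2)->S->(1,2)
  grid max=2 at (0,2)
Step 3: ant0:(0,2)->S->(1,2) | ant1:(1,2)->N->(0,2)
  grid max=3 at (0,2)
Step 4: ant0:(1,2)->N->(0,2) | ant1:(0,2)->S->(1,2)
  grid max=4 at (0,2)
Step 5: ant0:(0,2)->S->(1,2) | ant1:(1,2)->N->(0,2)
  grid max=5 at (0,2)

(1,2) (0,2)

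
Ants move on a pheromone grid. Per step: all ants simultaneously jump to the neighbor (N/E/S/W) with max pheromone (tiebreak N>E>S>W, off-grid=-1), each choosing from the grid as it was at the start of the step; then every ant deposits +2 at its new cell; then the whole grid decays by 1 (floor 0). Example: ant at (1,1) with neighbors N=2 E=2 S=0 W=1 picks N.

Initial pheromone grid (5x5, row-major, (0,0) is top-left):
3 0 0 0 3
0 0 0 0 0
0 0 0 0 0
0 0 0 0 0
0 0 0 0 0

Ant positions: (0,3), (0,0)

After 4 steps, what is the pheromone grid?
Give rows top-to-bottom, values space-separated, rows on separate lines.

After step 1: ants at (0,4),(0,1)
  2 1 0 0 4
  0 0 0 0 0
  0 0 0 0 0
  0 0 0 0 0
  0 0 0 0 0
After step 2: ants at (1,4),(0,0)
  3 0 0 0 3
  0 0 0 0 1
  0 0 0 0 0
  0 0 0 0 0
  0 0 0 0 0
After step 3: ants at (0,4),(0,1)
  2 1 0 0 4
  0 0 0 0 0
  0 0 0 0 0
  0 0 0 0 0
  0 0 0 0 0
After step 4: ants at (1,4),(0,0)
  3 0 0 0 3
  0 0 0 0 1
  0 0 0 0 0
  0 0 0 0 0
  0 0 0 0 0

3 0 0 0 3
0 0 0 0 1
0 0 0 0 0
0 0 0 0 0
0 0 0 0 0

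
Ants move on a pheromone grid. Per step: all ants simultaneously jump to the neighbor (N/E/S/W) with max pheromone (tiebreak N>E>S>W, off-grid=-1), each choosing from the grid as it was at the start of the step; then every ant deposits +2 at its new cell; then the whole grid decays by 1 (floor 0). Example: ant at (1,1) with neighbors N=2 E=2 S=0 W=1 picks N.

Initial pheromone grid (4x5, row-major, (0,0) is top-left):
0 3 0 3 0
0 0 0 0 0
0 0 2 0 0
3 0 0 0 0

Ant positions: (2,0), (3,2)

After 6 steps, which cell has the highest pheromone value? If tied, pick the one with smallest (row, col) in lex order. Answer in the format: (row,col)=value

Answer: (3,0)=3

Derivation:
Step 1: ant0:(2,0)->S->(3,0) | ant1:(3,2)->N->(2,2)
  grid max=4 at (3,0)
Step 2: ant0:(3,0)->N->(2,0) | ant1:(2,2)->N->(1,2)
  grid max=3 at (3,0)
Step 3: ant0:(2,0)->S->(3,0) | ant1:(1,2)->S->(2,2)
  grid max=4 at (3,0)
Step 4: ant0:(3,0)->N->(2,0) | ant1:(2,2)->N->(1,2)
  grid max=3 at (3,0)
Step 5: ant0:(2,0)->S->(3,0) | ant1:(1,2)->S->(2,2)
  grid max=4 at (3,0)
Step 6: ant0:(3,0)->N->(2,0) | ant1:(2,2)->N->(1,2)
  grid max=3 at (3,0)
Final grid:
  0 0 0 0 0
  0 0 1 0 0
  1 0 2 0 0
  3 0 0 0 0
Max pheromone 3 at (3,0)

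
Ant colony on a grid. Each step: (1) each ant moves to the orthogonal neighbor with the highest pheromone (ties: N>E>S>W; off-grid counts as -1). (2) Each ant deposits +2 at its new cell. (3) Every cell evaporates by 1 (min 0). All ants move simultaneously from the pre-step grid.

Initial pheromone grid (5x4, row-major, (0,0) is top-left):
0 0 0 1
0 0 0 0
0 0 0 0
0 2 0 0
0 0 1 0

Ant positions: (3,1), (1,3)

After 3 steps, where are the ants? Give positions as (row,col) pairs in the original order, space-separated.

Step 1: ant0:(3,1)->N->(2,1) | ant1:(1,3)->N->(0,3)
  grid max=2 at (0,3)
Step 2: ant0:(2,1)->S->(3,1) | ant1:(0,3)->S->(1,3)
  grid max=2 at (3,1)
Step 3: ant0:(3,1)->N->(2,1) | ant1:(1,3)->N->(0,3)
  grid max=2 at (0,3)

(2,1) (0,3)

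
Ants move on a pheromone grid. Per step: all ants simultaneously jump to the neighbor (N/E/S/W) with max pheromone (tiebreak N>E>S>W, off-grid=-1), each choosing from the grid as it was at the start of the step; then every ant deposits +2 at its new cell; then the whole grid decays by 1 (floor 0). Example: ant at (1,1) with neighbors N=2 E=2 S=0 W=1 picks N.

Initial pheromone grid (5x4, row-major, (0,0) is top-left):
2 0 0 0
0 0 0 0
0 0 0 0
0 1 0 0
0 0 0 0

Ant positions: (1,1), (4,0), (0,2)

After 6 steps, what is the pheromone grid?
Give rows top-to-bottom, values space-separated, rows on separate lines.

After step 1: ants at (0,1),(3,0),(0,3)
  1 1 0 1
  0 0 0 0
  0 0 0 0
  1 0 0 0
  0 0 0 0
After step 2: ants at (0,0),(2,0),(1,3)
  2 0 0 0
  0 0 0 1
  1 0 0 0
  0 0 0 0
  0 0 0 0
After step 3: ants at (0,1),(1,0),(0,3)
  1 1 0 1
  1 0 0 0
  0 0 0 0
  0 0 0 0
  0 0 0 0
After step 4: ants at (0,0),(0,0),(1,3)
  4 0 0 0
  0 0 0 1
  0 0 0 0
  0 0 0 0
  0 0 0 0
After step 5: ants at (0,1),(0,1),(0,3)
  3 3 0 1
  0 0 0 0
  0 0 0 0
  0 0 0 0
  0 0 0 0
After step 6: ants at (0,0),(0,0),(1,3)
  6 2 0 0
  0 0 0 1
  0 0 0 0
  0 0 0 0
  0 0 0 0

6 2 0 0
0 0 0 1
0 0 0 0
0 0 0 0
0 0 0 0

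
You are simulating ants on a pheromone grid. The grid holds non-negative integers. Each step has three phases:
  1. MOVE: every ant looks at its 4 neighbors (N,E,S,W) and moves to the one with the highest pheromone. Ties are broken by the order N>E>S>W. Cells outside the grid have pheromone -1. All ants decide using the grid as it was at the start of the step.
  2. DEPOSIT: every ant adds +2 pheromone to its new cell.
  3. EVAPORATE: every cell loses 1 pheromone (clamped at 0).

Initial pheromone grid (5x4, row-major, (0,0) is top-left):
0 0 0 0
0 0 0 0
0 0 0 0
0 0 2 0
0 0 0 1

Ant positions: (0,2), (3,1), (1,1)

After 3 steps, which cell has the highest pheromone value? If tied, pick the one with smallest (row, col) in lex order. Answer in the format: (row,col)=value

Answer: (0,3)=3

Derivation:
Step 1: ant0:(0,2)->E->(0,3) | ant1:(3,1)->E->(3,2) | ant2:(1,1)->N->(0,1)
  grid max=3 at (3,2)
Step 2: ant0:(0,3)->S->(1,3) | ant1:(3,2)->N->(2,2) | ant2:(0,1)->E->(0,2)
  grid max=2 at (3,2)
Step 3: ant0:(1,3)->N->(0,3) | ant1:(2,2)->S->(3,2) | ant2:(0,2)->E->(0,3)
  grid max=3 at (0,3)
Final grid:
  0 0 0 3
  0 0 0 0
  0 0 0 0
  0 0 3 0
  0 0 0 0
Max pheromone 3 at (0,3)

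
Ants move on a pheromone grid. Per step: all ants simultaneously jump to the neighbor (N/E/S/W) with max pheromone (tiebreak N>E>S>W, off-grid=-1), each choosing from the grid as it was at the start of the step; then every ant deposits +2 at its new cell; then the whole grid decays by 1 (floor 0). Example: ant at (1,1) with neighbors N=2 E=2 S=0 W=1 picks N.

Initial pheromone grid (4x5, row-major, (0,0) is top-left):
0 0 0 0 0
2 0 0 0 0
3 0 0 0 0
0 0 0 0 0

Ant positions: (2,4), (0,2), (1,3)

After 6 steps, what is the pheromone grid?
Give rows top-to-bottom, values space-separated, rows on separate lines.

After step 1: ants at (1,4),(0,3),(0,3)
  0 0 0 3 0
  1 0 0 0 1
  2 0 0 0 0
  0 0 0 0 0
After step 2: ants at (0,4),(0,4),(0,4)
  0 0 0 2 5
  0 0 0 0 0
  1 0 0 0 0
  0 0 0 0 0
After step 3: ants at (0,3),(0,3),(0,3)
  0 0 0 7 4
  0 0 0 0 0
  0 0 0 0 0
  0 0 0 0 0
After step 4: ants at (0,4),(0,4),(0,4)
  0 0 0 6 9
  0 0 0 0 0
  0 0 0 0 0
  0 0 0 0 0
After step 5: ants at (0,3),(0,3),(0,3)
  0 0 0 11 8
  0 0 0 0 0
  0 0 0 0 0
  0 0 0 0 0
After step 6: ants at (0,4),(0,4),(0,4)
  0 0 0 10 13
  0 0 0 0 0
  0 0 0 0 0
  0 0 0 0 0

0 0 0 10 13
0 0 0 0 0
0 0 0 0 0
0 0 0 0 0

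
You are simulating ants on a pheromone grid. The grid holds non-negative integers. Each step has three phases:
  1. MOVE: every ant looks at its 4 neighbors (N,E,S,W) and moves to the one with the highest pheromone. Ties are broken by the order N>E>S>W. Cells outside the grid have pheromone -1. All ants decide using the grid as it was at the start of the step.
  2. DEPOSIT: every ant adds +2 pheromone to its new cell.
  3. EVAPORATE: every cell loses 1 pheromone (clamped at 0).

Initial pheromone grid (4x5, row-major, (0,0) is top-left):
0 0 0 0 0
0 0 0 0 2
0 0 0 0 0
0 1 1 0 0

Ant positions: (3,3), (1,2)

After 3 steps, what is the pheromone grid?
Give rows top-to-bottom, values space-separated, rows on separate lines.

After step 1: ants at (3,2),(0,2)
  0 0 1 0 0
  0 0 0 0 1
  0 0 0 0 0
  0 0 2 0 0
After step 2: ants at (2,2),(0,3)
  0 0 0 1 0
  0 0 0 0 0
  0 0 1 0 0
  0 0 1 0 0
After step 3: ants at (3,2),(0,4)
  0 0 0 0 1
  0 0 0 0 0
  0 0 0 0 0
  0 0 2 0 0

0 0 0 0 1
0 0 0 0 0
0 0 0 0 0
0 0 2 0 0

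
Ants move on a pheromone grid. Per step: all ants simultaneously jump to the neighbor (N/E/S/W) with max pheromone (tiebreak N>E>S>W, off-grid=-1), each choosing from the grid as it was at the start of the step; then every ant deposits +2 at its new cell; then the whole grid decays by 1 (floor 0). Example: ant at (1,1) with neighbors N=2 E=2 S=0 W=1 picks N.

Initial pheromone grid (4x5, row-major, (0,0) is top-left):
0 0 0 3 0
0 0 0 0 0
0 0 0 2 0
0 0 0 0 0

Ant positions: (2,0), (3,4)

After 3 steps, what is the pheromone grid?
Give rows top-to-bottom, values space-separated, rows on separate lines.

After step 1: ants at (1,0),(2,4)
  0 0 0 2 0
  1 0 0 0 0
  0 0 0 1 1
  0 0 0 0 0
After step 2: ants at (0,0),(2,3)
  1 0 0 1 0
  0 0 0 0 0
  0 0 0 2 0
  0 0 0 0 0
After step 3: ants at (0,1),(1,3)
  0 1 0 0 0
  0 0 0 1 0
  0 0 0 1 0
  0 0 0 0 0

0 1 0 0 0
0 0 0 1 0
0 0 0 1 0
0 0 0 0 0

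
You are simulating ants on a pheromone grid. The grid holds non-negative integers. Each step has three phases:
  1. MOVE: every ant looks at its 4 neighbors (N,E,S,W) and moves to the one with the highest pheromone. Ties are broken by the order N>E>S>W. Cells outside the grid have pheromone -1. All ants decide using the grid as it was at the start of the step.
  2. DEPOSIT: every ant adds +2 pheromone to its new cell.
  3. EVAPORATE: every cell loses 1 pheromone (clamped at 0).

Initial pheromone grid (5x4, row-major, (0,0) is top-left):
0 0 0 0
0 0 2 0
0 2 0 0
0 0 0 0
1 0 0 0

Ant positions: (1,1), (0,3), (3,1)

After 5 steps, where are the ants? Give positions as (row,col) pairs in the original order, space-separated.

Step 1: ant0:(1,1)->E->(1,2) | ant1:(0,3)->S->(1,3) | ant2:(3,1)->N->(2,1)
  grid max=3 at (1,2)
Step 2: ant0:(1,2)->E->(1,3) | ant1:(1,3)->W->(1,2) | ant2:(2,1)->N->(1,1)
  grid max=4 at (1,2)
Step 3: ant0:(1,3)->W->(1,2) | ant1:(1,2)->E->(1,3) | ant2:(1,1)->E->(1,2)
  grid max=7 at (1,2)
Step 4: ant0:(1,2)->E->(1,3) | ant1:(1,3)->W->(1,2) | ant2:(1,2)->E->(1,3)
  grid max=8 at (1,2)
Step 5: ant0:(1,3)->W->(1,2) | ant1:(1,2)->E->(1,3) | ant2:(1,3)->W->(1,2)
  grid max=11 at (1,2)

(1,2) (1,3) (1,2)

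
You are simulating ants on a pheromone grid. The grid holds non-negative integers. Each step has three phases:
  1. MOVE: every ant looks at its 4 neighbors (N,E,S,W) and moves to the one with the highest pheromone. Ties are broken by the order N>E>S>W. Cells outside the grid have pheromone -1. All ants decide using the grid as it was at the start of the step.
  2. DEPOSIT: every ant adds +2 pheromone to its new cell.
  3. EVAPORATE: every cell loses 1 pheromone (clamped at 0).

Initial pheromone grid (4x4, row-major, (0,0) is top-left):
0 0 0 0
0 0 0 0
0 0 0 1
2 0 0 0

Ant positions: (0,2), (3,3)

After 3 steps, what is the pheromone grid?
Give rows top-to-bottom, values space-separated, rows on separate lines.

After step 1: ants at (0,3),(2,3)
  0 0 0 1
  0 0 0 0
  0 0 0 2
  1 0 0 0
After step 2: ants at (1,3),(1,3)
  0 0 0 0
  0 0 0 3
  0 0 0 1
  0 0 0 0
After step 3: ants at (2,3),(2,3)
  0 0 0 0
  0 0 0 2
  0 0 0 4
  0 0 0 0

0 0 0 0
0 0 0 2
0 0 0 4
0 0 0 0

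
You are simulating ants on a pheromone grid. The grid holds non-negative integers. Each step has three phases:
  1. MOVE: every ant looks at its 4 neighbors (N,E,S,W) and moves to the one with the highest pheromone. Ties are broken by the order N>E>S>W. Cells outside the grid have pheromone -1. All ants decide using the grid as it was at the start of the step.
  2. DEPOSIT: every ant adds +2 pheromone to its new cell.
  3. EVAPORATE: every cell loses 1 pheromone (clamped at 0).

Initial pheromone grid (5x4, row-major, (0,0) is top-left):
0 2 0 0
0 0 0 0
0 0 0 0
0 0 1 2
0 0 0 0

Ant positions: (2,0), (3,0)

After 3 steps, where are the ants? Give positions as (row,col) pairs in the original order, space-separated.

Step 1: ant0:(2,0)->N->(1,0) | ant1:(3,0)->N->(2,0)
  grid max=1 at (0,1)
Step 2: ant0:(1,0)->S->(2,0) | ant1:(2,0)->N->(1,0)
  grid max=2 at (1,0)
Step 3: ant0:(2,0)->N->(1,0) | ant1:(1,0)->S->(2,0)
  grid max=3 at (1,0)

(1,0) (2,0)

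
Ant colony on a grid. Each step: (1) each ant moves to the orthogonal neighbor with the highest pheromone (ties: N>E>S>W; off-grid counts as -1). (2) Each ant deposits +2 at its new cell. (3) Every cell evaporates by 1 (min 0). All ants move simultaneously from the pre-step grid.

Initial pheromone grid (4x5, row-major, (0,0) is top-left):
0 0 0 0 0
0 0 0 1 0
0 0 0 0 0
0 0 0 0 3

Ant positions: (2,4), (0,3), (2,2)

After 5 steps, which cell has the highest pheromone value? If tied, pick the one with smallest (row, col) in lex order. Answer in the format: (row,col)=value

Answer: (1,3)=6

Derivation:
Step 1: ant0:(2,4)->S->(3,4) | ant1:(0,3)->S->(1,3) | ant2:(2,2)->N->(1,2)
  grid max=4 at (3,4)
Step 2: ant0:(3,4)->N->(2,4) | ant1:(1,3)->W->(1,2) | ant2:(1,2)->E->(1,3)
  grid max=3 at (1,3)
Step 3: ant0:(2,4)->S->(3,4) | ant1:(1,2)->E->(1,3) | ant2:(1,3)->W->(1,2)
  grid max=4 at (1,3)
Step 4: ant0:(3,4)->N->(2,4) | ant1:(1,3)->W->(1,2) | ant2:(1,2)->E->(1,3)
  grid max=5 at (1,3)
Step 5: ant0:(2,4)->S->(3,4) | ant1:(1,2)->E->(1,3) | ant2:(1,3)->W->(1,2)
  grid max=6 at (1,3)
Final grid:
  0 0 0 0 0
  0 0 5 6 0
  0 0 0 0 0
  0 0 0 0 4
Max pheromone 6 at (1,3)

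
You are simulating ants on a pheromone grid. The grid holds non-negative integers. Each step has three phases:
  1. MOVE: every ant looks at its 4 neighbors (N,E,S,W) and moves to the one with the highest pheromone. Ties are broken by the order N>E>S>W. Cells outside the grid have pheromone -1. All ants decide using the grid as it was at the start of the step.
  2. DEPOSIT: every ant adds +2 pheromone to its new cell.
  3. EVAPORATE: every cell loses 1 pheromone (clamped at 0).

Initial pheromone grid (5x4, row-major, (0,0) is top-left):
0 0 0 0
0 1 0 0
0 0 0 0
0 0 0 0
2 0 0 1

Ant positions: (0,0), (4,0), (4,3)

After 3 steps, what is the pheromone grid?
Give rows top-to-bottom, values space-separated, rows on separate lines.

After step 1: ants at (0,1),(3,0),(3,3)
  0 1 0 0
  0 0 0 0
  0 0 0 0
  1 0 0 1
  1 0 0 0
After step 2: ants at (0,2),(4,0),(2,3)
  0 0 1 0
  0 0 0 0
  0 0 0 1
  0 0 0 0
  2 0 0 0
After step 3: ants at (0,3),(3,0),(1,3)
  0 0 0 1
  0 0 0 1
  0 0 0 0
  1 0 0 0
  1 0 0 0

0 0 0 1
0 0 0 1
0 0 0 0
1 0 0 0
1 0 0 0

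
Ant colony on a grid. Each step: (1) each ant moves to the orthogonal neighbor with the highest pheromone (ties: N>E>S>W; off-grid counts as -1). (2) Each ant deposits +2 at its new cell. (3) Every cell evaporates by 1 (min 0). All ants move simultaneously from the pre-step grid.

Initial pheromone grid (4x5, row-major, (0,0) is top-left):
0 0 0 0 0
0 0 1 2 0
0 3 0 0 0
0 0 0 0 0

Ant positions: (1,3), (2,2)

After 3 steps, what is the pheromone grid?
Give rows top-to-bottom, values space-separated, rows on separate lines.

After step 1: ants at (1,2),(2,1)
  0 0 0 0 0
  0 0 2 1 0
  0 4 0 0 0
  0 0 0 0 0
After step 2: ants at (1,3),(1,1)
  0 0 0 0 0
  0 1 1 2 0
  0 3 0 0 0
  0 0 0 0 0
After step 3: ants at (1,2),(2,1)
  0 0 0 0 0
  0 0 2 1 0
  0 4 0 0 0
  0 0 0 0 0

0 0 0 0 0
0 0 2 1 0
0 4 0 0 0
0 0 0 0 0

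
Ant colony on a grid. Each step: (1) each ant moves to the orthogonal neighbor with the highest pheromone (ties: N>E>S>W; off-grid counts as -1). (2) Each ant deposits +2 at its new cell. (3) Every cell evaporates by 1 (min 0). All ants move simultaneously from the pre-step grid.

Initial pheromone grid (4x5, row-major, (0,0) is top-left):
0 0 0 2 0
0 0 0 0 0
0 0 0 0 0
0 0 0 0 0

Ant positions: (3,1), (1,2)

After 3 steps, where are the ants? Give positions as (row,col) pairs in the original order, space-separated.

Step 1: ant0:(3,1)->N->(2,1) | ant1:(1,2)->N->(0,2)
  grid max=1 at (0,2)
Step 2: ant0:(2,1)->N->(1,1) | ant1:(0,2)->E->(0,3)
  grid max=2 at (0,3)
Step 3: ant0:(1,1)->N->(0,1) | ant1:(0,3)->E->(0,4)
  grid max=1 at (0,1)

(0,1) (0,4)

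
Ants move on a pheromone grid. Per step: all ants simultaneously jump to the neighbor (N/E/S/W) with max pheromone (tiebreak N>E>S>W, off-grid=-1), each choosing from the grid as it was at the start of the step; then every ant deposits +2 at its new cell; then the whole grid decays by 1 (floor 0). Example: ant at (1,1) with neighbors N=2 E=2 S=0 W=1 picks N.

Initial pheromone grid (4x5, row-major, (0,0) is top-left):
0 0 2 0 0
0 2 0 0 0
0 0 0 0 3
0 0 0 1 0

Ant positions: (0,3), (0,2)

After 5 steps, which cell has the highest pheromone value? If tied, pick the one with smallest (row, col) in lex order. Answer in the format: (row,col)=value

Step 1: ant0:(0,3)->W->(0,2) | ant1:(0,2)->E->(0,3)
  grid max=3 at (0,2)
Step 2: ant0:(0,2)->E->(0,3) | ant1:(0,3)->W->(0,2)
  grid max=4 at (0,2)
Step 3: ant0:(0,3)->W->(0,2) | ant1:(0,2)->E->(0,3)
  grid max=5 at (0,2)
Step 4: ant0:(0,2)->E->(0,3) | ant1:(0,3)->W->(0,2)
  grid max=6 at (0,2)
Step 5: ant0:(0,3)->W->(0,2) | ant1:(0,2)->E->(0,3)
  grid max=7 at (0,2)
Final grid:
  0 0 7 5 0
  0 0 0 0 0
  0 0 0 0 0
  0 0 0 0 0
Max pheromone 7 at (0,2)

Answer: (0,2)=7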